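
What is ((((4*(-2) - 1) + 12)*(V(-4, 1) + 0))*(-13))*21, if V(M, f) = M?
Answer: 3276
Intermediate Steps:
((((4*(-2) - 1) + 12)*(V(-4, 1) + 0))*(-13))*21 = ((((4*(-2) - 1) + 12)*(-4 + 0))*(-13))*21 = ((((-8 - 1) + 12)*(-4))*(-13))*21 = (((-9 + 12)*(-4))*(-13))*21 = ((3*(-4))*(-13))*21 = -12*(-13)*21 = 156*21 = 3276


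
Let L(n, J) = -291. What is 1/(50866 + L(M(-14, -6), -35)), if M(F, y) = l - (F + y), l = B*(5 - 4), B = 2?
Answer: 1/50575 ≈ 1.9773e-5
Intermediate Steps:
l = 2 (l = 2*(5 - 4) = 2*1 = 2)
M(F, y) = 2 - F - y (M(F, y) = 2 - (F + y) = 2 + (-F - y) = 2 - F - y)
1/(50866 + L(M(-14, -6), -35)) = 1/(50866 - 291) = 1/50575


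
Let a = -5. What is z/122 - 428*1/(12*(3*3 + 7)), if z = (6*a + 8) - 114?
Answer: -9791/2928 ≈ -3.3439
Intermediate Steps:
z = -136 (z = (6*(-5) + 8) - 114 = (-30 + 8) - 114 = -22 - 114 = -136)
z/122 - 428*1/(12*(3*3 + 7)) = -136/122 - 428*1/(12*(3*3 + 7)) = -136*1/122 - 428*1/(12*(9 + 7)) = -68/61 - 428/(12*16) = -68/61 - 428/192 = -68/61 - 428*1/192 = -68/61 - 107/48 = -9791/2928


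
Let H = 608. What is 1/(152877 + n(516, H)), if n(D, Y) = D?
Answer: 1/153393 ≈ 6.5192e-6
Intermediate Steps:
1/(152877 + n(516, H)) = 1/(152877 + 516) = 1/153393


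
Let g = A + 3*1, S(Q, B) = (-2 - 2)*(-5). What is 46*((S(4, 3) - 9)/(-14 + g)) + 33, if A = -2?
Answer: -77/13 ≈ -5.9231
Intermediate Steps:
S(Q, B) = 20 (S(Q, B) = -4*(-5) = 20)
g = 1 (g = -2 + 3*1 = -2 + 3 = 1)
46*((S(4, 3) - 9)/(-14 + g)) + 33 = 46*((20 - 9)/(-14 + 1)) + 33 = 46*(11/(-13)) + 33 = 46*(11*(-1/13)) + 33 = 46*(-11/13) + 33 = -506/13 + 33 = -77/13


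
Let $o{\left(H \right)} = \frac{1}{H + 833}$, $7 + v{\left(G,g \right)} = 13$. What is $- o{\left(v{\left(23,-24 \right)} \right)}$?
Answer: $- \frac{1}{839} \approx -0.0011919$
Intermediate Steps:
$v{\left(G,g \right)} = 6$ ($v{\left(G,g \right)} = -7 + 13 = 6$)
$o{\left(H \right)} = \frac{1}{833 + H}$
$- o{\left(v{\left(23,-24 \right)} \right)} = - \frac{1}{833 + 6} = - \frac{1}{839}$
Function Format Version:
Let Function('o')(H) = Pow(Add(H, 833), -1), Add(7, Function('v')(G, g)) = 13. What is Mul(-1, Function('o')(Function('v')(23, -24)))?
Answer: Rational(-1, 839) ≈ -0.0011919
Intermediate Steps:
Function('v')(G, g) = 6 (Function('v')(G, g) = Add(-7, 13) = 6)
Function('o')(H) = Pow(Add(833, H), -1)
Mul(-1, Function('o')(Function('v')(23, -24))) = Mul(-1, Pow(Add(833, 6), -1)) = Mul(-1, Pow(839, -1)) = Mul(-1, Rational(1, 839)) = Rational(-1, 839)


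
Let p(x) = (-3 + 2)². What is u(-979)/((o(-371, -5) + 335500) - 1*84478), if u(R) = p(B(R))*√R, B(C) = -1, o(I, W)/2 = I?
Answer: I*√979/250280 ≈ 0.00012502*I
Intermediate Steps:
o(I, W) = 2*I
p(x) = 1 (p(x) = (-1)² = 1)
u(R) = √R (u(R) = 1*√R = √R)
u(-979)/((o(-371, -5) + 335500) - 1*84478) = √(-979)/((2*(-371) + 335500) - 1*84478) = (I*√979)/((-742 + 335500) - 84478) = (I*√979)/(334758 - 84478) = (I*√979)/250280 = (I*√979)*(1/250280) = I*√979/250280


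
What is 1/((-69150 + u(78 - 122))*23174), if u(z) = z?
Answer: -1/1603501756 ≈ -6.2364e-10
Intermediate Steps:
1/((-69150 + u(78 - 122))*23174) = 1/((-69150 + (78 - 122))*23174) = (1/23174)/(-69150 - 44) = (1/23174)/(-69194) = -1/69194*1/23174 = -1/1603501756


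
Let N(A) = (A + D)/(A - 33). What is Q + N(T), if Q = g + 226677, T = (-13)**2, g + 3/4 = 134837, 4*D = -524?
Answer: 6145730/17 ≈ 3.6151e+5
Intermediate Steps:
D = -131 (D = (1/4)*(-524) = -131)
g = 539345/4 (g = -3/4 + 134837 = 539345/4 ≈ 1.3484e+5)
T = 169
Q = 1446053/4 (Q = 539345/4 + 226677 = 1446053/4 ≈ 3.6151e+5)
N(A) = (-131 + A)/(-33 + A) (N(A) = (A - 131)/(A - 33) = (-131 + A)/(-33 + A))
Q + N(T) = 1446053/4 + (-131 + 169)/(-33 + 169) = 1446053/4 + 38/136 = 1446053/4 + (1/136)*38 = 1446053/4 + 19/68 = 6145730/17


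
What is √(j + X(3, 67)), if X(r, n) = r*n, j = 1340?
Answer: √1541 ≈ 39.256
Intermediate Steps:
X(r, n) = n*r
√(j + X(3, 67)) = √(1340 + 67*3) = √(1340 + 201) = √1541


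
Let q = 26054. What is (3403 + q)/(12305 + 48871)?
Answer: 9819/20392 ≈ 0.48151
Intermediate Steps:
(3403 + q)/(12305 + 48871) = (3403 + 26054)/(12305 + 48871) = 29457/61176 = 29457*(1/61176) = 9819/20392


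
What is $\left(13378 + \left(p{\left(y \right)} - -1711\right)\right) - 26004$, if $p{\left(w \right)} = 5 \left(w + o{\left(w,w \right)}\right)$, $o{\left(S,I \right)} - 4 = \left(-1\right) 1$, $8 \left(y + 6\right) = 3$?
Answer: $- \frac{87425}{8} \approx -10928.0$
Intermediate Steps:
$y = - \frac{45}{8}$ ($y = -6 + \frac{1}{8} \cdot 3 = -6 + \frac{3}{8} = - \frac{45}{8} \approx -5.625$)
$o{\left(S,I \right)} = 3$ ($o{\left(S,I \right)} = 4 - 1 = 3$)
$p{\left(w \right)} = 15 + 5 w$ ($p{\left(w \right)} = 5 \left(w + 3\right) = 5 \left(3 + w\right) = 15 + 5 w$)
$\left(13378 + \left(p{\left(y \right)} - -1711\right)\right) - 26004 = \left(13378 + \left(\left(15 + 5 \left(- \frac{45}{8}\right)\right) - -1711\right)\right) - 26004 = \left(13378 + \left(\left(15 - \frac{225}{8}\right) + 1711\right)\right) - 26004 = \left(13378 + \left(- \frac{105}{8} + 1711\right)\right) - 26004 = \left(13378 + \frac{13583}{8}\right) - 26004 = \frac{120607}{8} - 26004 = - \frac{87425}{8}$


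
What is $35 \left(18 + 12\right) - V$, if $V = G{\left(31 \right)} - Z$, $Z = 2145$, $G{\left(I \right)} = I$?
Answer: $3164$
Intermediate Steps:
$V = -2114$ ($V = 31 - 2145 = -2114$)
$35 \left(18 + 12\right) - V = 35 \left(18 + 12\right) - -2114 = 35 \cdot 30 + 2114 = 1050 + 2114 = 3164$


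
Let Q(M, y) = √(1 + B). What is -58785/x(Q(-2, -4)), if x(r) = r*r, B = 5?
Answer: -19595/2 ≈ -9797.5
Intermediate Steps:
Q(M, y) = √6 (Q(M, y) = √(1 + 5) = √6)
x(r) = r²
-58785/x(Q(-2, -4)) = -58785/((√6)²) = -58785/6 = -58785*⅙ = -19595/2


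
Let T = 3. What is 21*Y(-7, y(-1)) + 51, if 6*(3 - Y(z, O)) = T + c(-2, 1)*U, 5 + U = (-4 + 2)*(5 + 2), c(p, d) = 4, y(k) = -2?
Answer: 739/2 ≈ 369.50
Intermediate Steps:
U = -19 (U = -5 + (-4 + 2)*(5 + 2) = -5 - 2*7 = -5 - 14 = -19)
Y(z, O) = 91/6 (Y(z, O) = 3 - (3 + 4*(-19))/6 = 3 - (3 - 76)/6 = 3 - ⅙*(-73) = 3 + 73/6 = 91/6)
21*Y(-7, y(-1)) + 51 = 21*(91/6) + 51 = 637/2 + 51 = 739/2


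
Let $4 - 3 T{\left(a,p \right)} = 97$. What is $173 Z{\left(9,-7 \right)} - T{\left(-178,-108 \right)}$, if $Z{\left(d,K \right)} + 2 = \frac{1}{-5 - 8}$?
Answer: $- \frac{4268}{13} \approx -328.31$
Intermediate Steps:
$T{\left(a,p \right)} = -31$ ($T{\left(a,p \right)} = \frac{4}{3} - \frac{97}{3} = -31$)
$Z{\left(d,K \right)} = - \frac{27}{13}$ ($Z{\left(d,K \right)} = -2 + \frac{1}{-5 - 8} = -2 + \frac{1}{-13} = -2 - \frac{1}{13} = - \frac{27}{13}$)
$173 Z{\left(9,-7 \right)} - T{\left(-178,-108 \right)} = 173 \left(- \frac{27}{13}\right) - -31 = - \frac{4671}{13} + 31 = - \frac{4268}{13}$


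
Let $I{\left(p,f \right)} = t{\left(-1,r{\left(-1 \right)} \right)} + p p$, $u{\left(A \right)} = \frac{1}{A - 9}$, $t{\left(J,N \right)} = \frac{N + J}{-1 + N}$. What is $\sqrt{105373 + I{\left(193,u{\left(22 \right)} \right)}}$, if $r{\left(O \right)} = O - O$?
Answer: $3 \sqrt{15847} \approx 377.65$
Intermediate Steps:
$r{\left(O \right)} = 0$
$t{\left(J,N \right)} = \frac{J + N}{-1 + N}$
$u{\left(A \right)} = \frac{1}{-9 + A}$
$I{\left(p,f \right)} = 1 + p^{2}$ ($I{\left(p,f \right)} = \frac{-1 + 0}{-1 + 0} + p p = \frac{1}{-1} \left(-1\right) + p^{2} = \left(-1\right) \left(-1\right) + p^{2} = 1 + p^{2}$)
$\sqrt{105373 + I{\left(193,u{\left(22 \right)} \right)}} = \sqrt{105373 + \left(1 + 193^{2}\right)} = \sqrt{105373 + \left(1 + 37249\right)} = \sqrt{105373 + 37250} = \sqrt{142623} = 3 \sqrt{15847}$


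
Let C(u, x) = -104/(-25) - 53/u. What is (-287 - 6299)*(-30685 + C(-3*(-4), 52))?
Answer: 30313965061/150 ≈ 2.0209e+8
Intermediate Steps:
C(u, x) = 104/25 - 53/u (C(u, x) = -104*(-1/25) - 53/u = 104/25 - 53/u)
(-287 - 6299)*(-30685 + C(-3*(-4), 52)) = (-287 - 6299)*(-30685 + (104/25 - 53/((-3*(-4))))) = -6586*(-30685 + (104/25 - 53/12)) = -6586*(-30685 - 77/300) = -6586*(-9205577/300) = 30313965061/150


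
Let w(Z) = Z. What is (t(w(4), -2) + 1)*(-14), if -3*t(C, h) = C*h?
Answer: -154/3 ≈ -51.333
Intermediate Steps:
t(C, h) = -C*h/3
(t(w(4), -2) + 1)*(-14) = (-1/3*4*(-2) + 1)*(-14) = (8/3 + 1)*(-14) = (11/3)*(-14) = -154/3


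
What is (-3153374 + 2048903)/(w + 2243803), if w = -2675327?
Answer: 1104471/431524 ≈ 2.5595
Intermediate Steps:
(-3153374 + 2048903)/(w + 2243803) = (-3153374 + 2048903)/(-2675327 + 2243803) = -1104471/(-431524) = -1104471*(-1/431524) = 1104471/431524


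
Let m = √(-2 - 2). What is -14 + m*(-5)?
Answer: -14 - 10*I ≈ -14.0 - 10.0*I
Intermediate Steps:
m = 2*I (m = √(-4) = 2*I ≈ 2.0*I)
-14 + m*(-5) = -14 + (2*I)*(-5) = -14 - 10*I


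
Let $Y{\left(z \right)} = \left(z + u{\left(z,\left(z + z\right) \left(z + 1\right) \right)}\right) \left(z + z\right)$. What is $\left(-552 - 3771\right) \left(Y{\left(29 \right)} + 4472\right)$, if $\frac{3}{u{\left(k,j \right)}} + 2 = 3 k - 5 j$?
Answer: $- \frac{229190485128}{8615} \approx -2.6604 \cdot 10^{7}$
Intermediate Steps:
$u{\left(k,j \right)} = \frac{3}{-2 - 5 j + 3 k}$ ($u{\left(k,j \right)} = \frac{3}{-2 - \left(- 3 k + 5 j\right)} = \frac{3}{-2 - 5 j + 3 k}$)
$Y{\left(z \right)} = 2 z \left(z - \frac{3}{2 - 3 z + 10 z \left(1 + z\right)}\right)$ ($Y{\left(z \right)} = \left(z - \frac{3}{2 - 3 z + 5 \left(z + z\right) \left(z + 1\right)}\right) \left(z + z\right) = \left(z - \frac{3}{2 - 3 z + 5 \cdot 2 z \left(1 + z\right)}\right) 2 z = \left(z - \frac{3}{2 - 3 z + 10 z \left(1 + z\right)}\right) 2 z = 2 z \left(z - \frac{3}{2 - 3 z + 10 z \left(1 + z\right)}\right)$)
$\left(-552 - 3771\right) \left(Y{\left(29 \right)} + 4472\right) = \left(-552 - 3771\right) \left(2 \cdot 29 \frac{1}{2 + 7 \cdot 29 + 10 \cdot 29^{2}} \left(-3 + 2 \cdot 29 + 7 \cdot 29^{2} + 10 \cdot 29^{3}\right) + 4472\right) = - 4323 \left(2 \cdot 29 \frac{1}{2 + 203 + 10 \cdot 841} \left(-3 + 58 + 7 \cdot 841 + 10 \cdot 24389\right) + 4472\right) = - 4323 \left(2 \cdot 29 \frac{1}{2 + 203 + 8410} \left(-3 + 58 + 5887 + 243890\right) + 4472\right) = - 4323 \left(2 \cdot 29 \cdot \frac{1}{8615} \cdot 249832 + 4472\right) = - 4323 \left(\frac{14490256}{8615} + 4472\right) = \left(-4323\right) \frac{53016536}{8615} = - \frac{229190485128}{8615}$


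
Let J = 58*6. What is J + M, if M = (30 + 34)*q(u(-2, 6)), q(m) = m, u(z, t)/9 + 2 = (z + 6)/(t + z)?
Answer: -228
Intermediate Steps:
u(z, t) = -18 + 9*(6 + z)/(t + z) (u(z, t) = -18 + 9*((z + 6)/(t + z)) = -18 + 9*((6 + z)/(t + z)) = -18 + 9*(6 + z)/(t + z))
J = 348
M = -576 (M = (30 + 34)*(9*(6 - 1*(-2) - 2*6)/(6 - 2)) = 64*(9*(6 + 2 - 12)/4) = 64*(9*(1/4)*(-4)) = 64*(-9) = -576)
J + M = 348 - 576 = -228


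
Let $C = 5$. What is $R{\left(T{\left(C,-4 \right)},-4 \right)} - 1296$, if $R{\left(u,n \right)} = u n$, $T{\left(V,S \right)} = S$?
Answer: $-1280$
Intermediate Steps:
$R{\left(u,n \right)} = n u$
$R{\left(T{\left(C,-4 \right)},-4 \right)} - 1296 = \left(-4\right) \left(-4\right) - 1296 = 16 - 1296 = -1280$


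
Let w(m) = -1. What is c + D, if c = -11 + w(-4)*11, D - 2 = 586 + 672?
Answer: 1238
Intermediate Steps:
D = 1260 (D = 2 + (586 + 672) = 2 + 1258 = 1260)
c = -22 (c = -11 - 1*11 = -11 - 11 = -22)
c + D = -22 + 1260 = 1238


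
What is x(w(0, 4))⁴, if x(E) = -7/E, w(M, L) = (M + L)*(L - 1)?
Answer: 2401/20736 ≈ 0.11579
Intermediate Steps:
w(M, L) = (-1 + L)*(L + M) (w(M, L) = (L + M)*(-1 + L) = (-1 + L)*(L + M))
x(w(0, 4))⁴ = (-7/(4² - 1*4 - 1*0 + 4*0))⁴ = (-7/(16 - 4 + 0 + 0))⁴ = (-7/12)⁴ = 2401/20736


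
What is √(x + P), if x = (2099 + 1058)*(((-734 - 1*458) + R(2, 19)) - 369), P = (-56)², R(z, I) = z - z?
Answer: 7*I*√100509 ≈ 2219.2*I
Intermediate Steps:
R(z, I) = 0
P = 3136
x = -4928077 (x = (2099 + 1058)*(((-734 - 1*458) + 0) - 369) = 3157*(((-734 - 458) + 0) - 369) = 3157*((-1192 + 0) - 369) = 3157*(-1192 - 369) = 3157*(-1561) = -4928077)
√(x + P) = √(-4928077 + 3136) = √(-4924941) = 7*I*√100509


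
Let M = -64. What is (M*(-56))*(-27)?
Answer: -96768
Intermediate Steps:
(M*(-56))*(-27) = -64*(-56)*(-27) = 3584*(-27) = -96768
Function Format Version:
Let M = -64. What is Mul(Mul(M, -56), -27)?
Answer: -96768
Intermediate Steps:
Mul(Mul(M, -56), -27) = Mul(Mul(-64, -56), -27) = Mul(3584, -27) = -96768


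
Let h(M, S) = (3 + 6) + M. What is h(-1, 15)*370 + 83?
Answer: 3043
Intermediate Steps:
h(M, S) = 9 + M
h(-1, 15)*370 + 83 = (9 - 1)*370 + 83 = 8*370 + 83 = 2960 + 83 = 3043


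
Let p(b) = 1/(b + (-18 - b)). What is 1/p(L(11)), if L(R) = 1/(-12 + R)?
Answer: -18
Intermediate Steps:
p(b) = -1/18 (p(b) = 1/(-18) = -1/18)
1/p(L(11)) = 1/(-1/18) = -18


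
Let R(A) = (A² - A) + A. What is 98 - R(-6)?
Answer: 62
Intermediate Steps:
R(A) = A²
98 - R(-6) = 98 - 1*(-6)² = 98 - 1*36 = 98 - 36 = 62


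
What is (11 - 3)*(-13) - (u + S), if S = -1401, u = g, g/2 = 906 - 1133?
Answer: 1751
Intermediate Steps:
g = -454 (g = 2*(906 - 1133) = 2*(-227) = -454)
u = -454
(11 - 3)*(-13) - (u + S) = (11 - 3)*(-13) - (-454 - 1401) = 8*(-13) - 1*(-1855) = -104 + 1855 = 1751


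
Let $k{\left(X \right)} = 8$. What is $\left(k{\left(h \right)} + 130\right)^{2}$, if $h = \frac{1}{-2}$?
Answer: $19044$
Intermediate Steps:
$h = - \frac{1}{2} \approx -0.5$
$\left(k{\left(h \right)} + 130\right)^{2} = \left(8 + 130\right)^{2} = 138^{2} = 19044$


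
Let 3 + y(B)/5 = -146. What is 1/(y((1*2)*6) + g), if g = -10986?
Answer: -1/11731 ≈ -8.5244e-5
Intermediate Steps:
y(B) = -745 (y(B) = -15 + 5*(-146) = -15 - 730 = -745)
1/(y((1*2)*6) + g) = 1/(-745 - 10986) = 1/(-11731) = -1/11731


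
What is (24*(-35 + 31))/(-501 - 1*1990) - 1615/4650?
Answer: -715313/2316630 ≈ -0.30877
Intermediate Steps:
(24*(-35 + 31))/(-501 - 1*1990) - 1615/4650 = (24*(-4))/(-501 - 1990) - 1615*1/4650 = -96/(-2491) - 323/930 = -96*(-1/2491) - 323/930 = 96/2491 - 323/930 = -715313/2316630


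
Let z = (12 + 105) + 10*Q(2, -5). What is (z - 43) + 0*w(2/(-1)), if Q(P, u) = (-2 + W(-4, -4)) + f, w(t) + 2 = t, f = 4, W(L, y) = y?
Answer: 54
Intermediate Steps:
w(t) = -2 + t
Q(P, u) = -2 (Q(P, u) = (-2 - 4) + 4 = -6 + 4 = -2)
z = 97 (z = (12 + 105) + 10*(-2) = 117 - 20 = 97)
(z - 43) + 0*w(2/(-1)) = (97 - 43) + 0*(-2 + 2/(-1)) = 54 + 0*(-2 + 2*(-1)) = 54 + 0*(-2 - 2) = 54 + 0*(-4) = 54 + 0 = 54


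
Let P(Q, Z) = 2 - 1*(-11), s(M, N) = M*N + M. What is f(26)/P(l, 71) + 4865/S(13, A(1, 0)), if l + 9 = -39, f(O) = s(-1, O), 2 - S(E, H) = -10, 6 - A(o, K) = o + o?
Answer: 62921/156 ≈ 403.34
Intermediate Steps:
A(o, K) = 6 - 2*o (A(o, K) = 6 - (o + o) = 6 - 2*o)
S(E, H) = 12 (S(E, H) = 2 - 1*(-10) = 2 + 10 = 12)
s(M, N) = M + M*N
f(O) = -1 - O (f(O) = -(1 + O) = -1 - O)
l = -48 (l = -9 - 39 = -48)
P(Q, Z) = 13 (P(Q, Z) = 2 + 11 = 13)
f(26)/P(l, 71) + 4865/S(13, A(1, 0)) = (-1 - 1*26)/13 + 4865/12 = (-1 - 26)*(1/13) + 4865*(1/12) = -27*1/13 + 4865/12 = -27/13 + 4865/12 = 62921/156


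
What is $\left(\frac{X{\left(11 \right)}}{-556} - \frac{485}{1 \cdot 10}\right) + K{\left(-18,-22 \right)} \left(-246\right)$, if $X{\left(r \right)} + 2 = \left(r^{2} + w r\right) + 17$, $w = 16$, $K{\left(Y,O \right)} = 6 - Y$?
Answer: $- \frac{1654951}{278} \approx -5953.1$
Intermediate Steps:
$X{\left(r \right)} = 15 + r^{2} + 16 r$ ($X{\left(r \right)} = -2 + \left(\left(r^{2} + 16 r\right) + 17\right) = -2 + \left(17 + r^{2} + 16 r\right) = 15 + r^{2} + 16 r$)
$\left(\frac{X{\left(11 \right)}}{-556} - \frac{485}{1 \cdot 10}\right) + K{\left(-18,-22 \right)} \left(-246\right) = \left(\frac{15 + 11^{2} + 16 \cdot 11}{-556} - \frac{485}{1 \cdot 10}\right) + \left(6 - -18\right) \left(-246\right) = \left(\left(15 + 121 + 176\right) \left(- \frac{1}{556}\right) - \frac{485}{10}\right) + \left(6 + 18\right) \left(-246\right) = \left(312 \left(- \frac{1}{556}\right) - \frac{97}{2}\right) + 24 \left(-246\right) = \left(- \frac{78}{139} - \frac{97}{2}\right) - 5904 = - \frac{13639}{278} - 5904 = - \frac{1654951}{278}$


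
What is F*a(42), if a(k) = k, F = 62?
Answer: 2604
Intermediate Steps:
F*a(42) = 62*42 = 2604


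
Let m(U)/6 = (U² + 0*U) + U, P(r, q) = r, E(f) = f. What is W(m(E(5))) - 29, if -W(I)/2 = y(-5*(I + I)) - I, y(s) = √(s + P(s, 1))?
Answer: 331 - 120*I ≈ 331.0 - 120.0*I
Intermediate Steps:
y(s) = √2*√s (y(s) = √(s + s) = √(2*s) = √2*√s)
m(U) = 6*U + 6*U² (m(U) = 6*((U² + 0*U) + U) = 6*((U² + 0) + U) = 6*(U² + U) = 6*(U + U²) = 6*U + 6*U²)
W(I) = 2*I - 4*√5*√(-I) (W(I) = -2*(√2*√(-5*(I + I)) - I) = -2*(√2*√(-10*I) - I) = -2*(√2*(√10*√(-I)) - I) = -2*(2*√5*√(-I) - I) = -2*(-I + 2*√5*√(-I)) = 2*I - 4*√5*√(-I))
W(m(E(5))) - 29 = (2*(6*5*(1 + 5)) - 4*√5*√(-6*5*(1 + 5))) - 29 = (2*(6*5*6) - 4*√5*√(-6*5*6)) - 29 = (2*180 - 4*√5*√(-1*180)) - 29 = (360 - 4*√5*√(-180)) - 29 = (360 - 4*√5*6*I*√5) - 29 = (360 - 120*I) - 29 = 331 - 120*I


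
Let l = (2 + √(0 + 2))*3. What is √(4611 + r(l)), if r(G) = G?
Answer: √(4617 + 3*√2) ≈ 67.980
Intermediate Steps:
l = 6 + 3*√2 (l = (2 + √2)*3 = 6 + 3*√2 ≈ 10.243)
√(4611 + r(l)) = √(4611 + (6 + 3*√2)) = √(4617 + 3*√2)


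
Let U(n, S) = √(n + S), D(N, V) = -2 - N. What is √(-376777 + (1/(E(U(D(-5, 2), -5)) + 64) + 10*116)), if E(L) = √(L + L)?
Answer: √((-24039487 - 375617*2^(¾)*√I)/(64 + 2^(¾)*√I)) ≈ 0.e-7 - 612.88*I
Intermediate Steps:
U(n, S) = √(S + n)
E(L) = √2*√L (E(L) = √(2*L) = √2*√L)
√(-376777 + (1/(E(U(D(-5, 2), -5)) + 64) + 10*116)) = √(-376777 + (1/(√2*√(√(-5 + (-2 - 1*(-5)))) + 64) + 10*116)) = √(-376777 + (1/(√2*√(√(-5 + (-2 + 5))) + 64) + 1160)) = √(-376777 + (1/(√2*√(√(-5 + 3)) + 64) + 1160)) = √(-376777 + (1/(√2*√(√(-2)) + 64) + 1160)) = √(-376777 + (1/(√2*√(I*√2) + 64) + 1160)) = √(-376777 + (1/(√2*(2^(¼)*√I) + 64) + 1160)) = √(-376777 + (1/(2^(¾)*√I + 64) + 1160)) = √(-376777 + (1/(64 + 2^(¾)*√I) + 1160)) = √(-376777 + (1160 + 1/(64 + 2^(¾)*√I))) = √(-375617 + 1/(64 + 2^(¾)*√I))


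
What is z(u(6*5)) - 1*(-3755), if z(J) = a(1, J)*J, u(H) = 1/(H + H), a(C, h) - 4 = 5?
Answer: 75103/20 ≈ 3755.1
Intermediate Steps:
a(C, h) = 9 (a(C, h) = 4 + 5 = 9)
u(H) = 1/(2*H)
z(J) = 9*J
z(u(6*5)) - 1*(-3755) = 9*(1/(2*((6*5)))) - 1*(-3755) = 9*((1/2)/30) + 3755 = 9*((1/2)*(1/30)) + 3755 = 9*(1/60) + 3755 = 3/20 + 3755 = 75103/20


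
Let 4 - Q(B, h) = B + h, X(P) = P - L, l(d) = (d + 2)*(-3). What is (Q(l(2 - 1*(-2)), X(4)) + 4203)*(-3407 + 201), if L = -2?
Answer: -13526114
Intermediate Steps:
l(d) = -6 - 3*d (l(d) = (2 + d)*(-3) = -6 - 3*d)
X(P) = 2 + P (X(P) = P - 1*(-2) = P + 2 = 2 + P)
Q(B, h) = 4 - B - h (Q(B, h) = 4 - (B + h) = 4 + (-B - h) = 4 - B - h)
(Q(l(2 - 1*(-2)), X(4)) + 4203)*(-3407 + 201) = ((4 - (-6 - 3*(2 - 1*(-2))) - (2 + 4)) + 4203)*(-3407 + 201) = ((4 - (-6 - 3*(2 + 2)) - 1*6) + 4203)*(-3206) = ((4 - (-6 - 3*4) - 6) + 4203)*(-3206) = ((4 - (-6 - 12) - 6) + 4203)*(-3206) = ((4 - 1*(-18) - 6) + 4203)*(-3206) = ((4 + 18 - 6) + 4203)*(-3206) = (16 + 4203)*(-3206) = 4219*(-3206) = -13526114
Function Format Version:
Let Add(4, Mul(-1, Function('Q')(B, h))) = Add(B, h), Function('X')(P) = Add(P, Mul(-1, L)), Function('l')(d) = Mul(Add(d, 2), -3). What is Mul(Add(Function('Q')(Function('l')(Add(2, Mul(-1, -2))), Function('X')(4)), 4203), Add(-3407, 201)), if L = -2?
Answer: -13526114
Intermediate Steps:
Function('l')(d) = Add(-6, Mul(-3, d)) (Function('l')(d) = Mul(Add(2, d), -3) = Add(-6, Mul(-3, d)))
Function('X')(P) = Add(2, P) (Function('X')(P) = Add(P, Mul(-1, -2)) = Add(P, 2) = Add(2, P))
Function('Q')(B, h) = Add(4, Mul(-1, B), Mul(-1, h)) (Function('Q')(B, h) = Add(4, Mul(-1, Add(B, h))) = Add(4, Add(Mul(-1, B), Mul(-1, h))) = Add(4, Mul(-1, B), Mul(-1, h)))
Mul(Add(Function('Q')(Function('l')(Add(2, Mul(-1, -2))), Function('X')(4)), 4203), Add(-3407, 201)) = Mul(Add(Add(4, Mul(-1, Add(-6, Mul(-3, Add(2, Mul(-1, -2))))), Mul(-1, Add(2, 4))), 4203), Add(-3407, 201)) = Mul(Add(Add(4, Mul(-1, Add(-6, Mul(-3, Add(2, 2)))), Mul(-1, 6)), 4203), -3206) = Mul(Add(Add(4, Mul(-1, Add(-6, Mul(-3, 4))), -6), 4203), -3206) = Mul(Add(Add(4, Mul(-1, Add(-6, -12)), -6), 4203), -3206) = Mul(Add(Add(4, Mul(-1, -18), -6), 4203), -3206) = Mul(Add(Add(4, 18, -6), 4203), -3206) = Mul(Add(16, 4203), -3206) = Mul(4219, -3206) = -13526114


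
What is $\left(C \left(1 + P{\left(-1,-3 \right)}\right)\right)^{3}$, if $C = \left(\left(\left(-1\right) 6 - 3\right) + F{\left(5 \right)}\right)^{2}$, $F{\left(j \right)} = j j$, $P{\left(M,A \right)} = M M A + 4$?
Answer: $134217728$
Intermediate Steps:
$P{\left(M,A \right)} = 4 + A M^{2}$ ($P{\left(M,A \right)} = M^{2} A + 4 = A M^{2} + 4 = 4 + A M^{2}$)
$F{\left(j \right)} = j^{2}$
$C = 256$ ($C = \left(\left(\left(-1\right) 6 - 3\right) + 5^{2}\right)^{2} = \left(\left(-6 - 3\right) + 25\right)^{2} = \left(-9 + 25\right)^{2} = 16^{2} = 256$)
$\left(C \left(1 + P{\left(-1,-3 \right)}\right)\right)^{3} = \left(256 \left(1 + \left(4 - 3 \left(-1\right)^{2}\right)\right)\right)^{3} = \left(256 \left(1 + \left(4 - 3\right)\right)\right)^{3} = \left(256 \left(1 + 1\right)\right)^{3} = \left(256 \cdot 2\right)^{3} = 512^{3} = 134217728$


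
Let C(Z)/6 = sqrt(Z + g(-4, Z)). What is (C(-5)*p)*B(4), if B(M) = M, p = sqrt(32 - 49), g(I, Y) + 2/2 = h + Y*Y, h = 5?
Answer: 48*I*sqrt(102) ≈ 484.78*I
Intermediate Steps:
g(I, Y) = 4 + Y**2 (g(I, Y) = -1 + (5 + Y*Y) = -1 + (5 + Y**2) = 4 + Y**2)
p = I*sqrt(17) (p = sqrt(-17) = I*sqrt(17) ≈ 4.1231*I)
C(Z) = 6*sqrt(4 + Z + Z**2) (C(Z) = 6*sqrt(Z + (4 + Z**2)) = 6*sqrt(4 + Z + Z**2))
(C(-5)*p)*B(4) = ((6*sqrt(4 - 5 + (-5)**2))*(I*sqrt(17)))*4 = ((6*sqrt(4 - 5 + 25))*(I*sqrt(17)))*4 = ((6*sqrt(24))*(I*sqrt(17)))*4 = ((6*(2*sqrt(6)))*(I*sqrt(17)))*4 = ((12*sqrt(6))*(I*sqrt(17)))*4 = (12*I*sqrt(102))*4 = 48*I*sqrt(102)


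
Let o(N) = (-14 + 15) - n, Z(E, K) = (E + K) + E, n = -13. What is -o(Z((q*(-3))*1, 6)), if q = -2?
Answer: -14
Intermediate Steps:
Z(E, K) = K + 2*E
o(N) = 14 (o(N) = (-14 + 15) - 1*(-13) = 1 + 13 = 14)
-o(Z((q*(-3))*1, 6)) = -1*14 = -14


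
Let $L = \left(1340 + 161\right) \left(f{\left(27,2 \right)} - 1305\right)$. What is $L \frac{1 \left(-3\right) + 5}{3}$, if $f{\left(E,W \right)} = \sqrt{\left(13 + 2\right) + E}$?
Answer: $-1305870 + \frac{3002 \sqrt{42}}{3} \approx -1.2994 \cdot 10^{6}$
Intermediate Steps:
$f{\left(E,W \right)} = \sqrt{15 + E}$
$L = -1958805 + 1501 \sqrt{42}$ ($L = \left(1340 + 161\right) \left(\sqrt{15 + 27} - 1305\right) = 1501 \left(\sqrt{42} - 1305\right) = 1501 \left(-1305 + \sqrt{42}\right) = -1958805 + 1501 \sqrt{42} \approx -1.9491 \cdot 10^{6}$)
$L \frac{1 \left(-3\right) + 5}{3} = \left(-1958805 + 1501 \sqrt{42}\right) \frac{1 \left(-3\right) + 5}{3} = \left(-1958805 + 1501 \sqrt{42}\right) \left(-3 + 5\right) \frac{1}{3} = \left(-1958805 + 1501 \sqrt{42}\right) 2 \cdot \frac{1}{3} = \left(-1958805 + 1501 \sqrt{42}\right) \frac{2}{3} = -1305870 + \frac{3002 \sqrt{42}}{3}$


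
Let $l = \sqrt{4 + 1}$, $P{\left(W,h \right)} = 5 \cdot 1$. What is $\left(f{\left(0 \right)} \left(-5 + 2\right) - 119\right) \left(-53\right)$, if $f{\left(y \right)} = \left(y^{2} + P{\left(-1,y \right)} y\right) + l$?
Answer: $6307 + 159 \sqrt{5} \approx 6662.5$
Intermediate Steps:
$P{\left(W,h \right)} = 5$
$l = \sqrt{5} \approx 2.2361$
$f{\left(y \right)} = \sqrt{5} + y^{2} + 5 y$ ($f{\left(y \right)} = \left(y^{2} + 5 y\right) + \sqrt{5} = \sqrt{5} + y^{2} + 5 y$)
$\left(f{\left(0 \right)} \left(-5 + 2\right) - 119\right) \left(-53\right) = \left(\left(\sqrt{5} + 0^{2} + 5 \cdot 0\right) \left(-5 + 2\right) - 119\right) \left(-53\right) = \left(\left(\sqrt{5} + 0 + 0\right) \left(-3\right) - 119\right) \left(-53\right) = \left(\sqrt{5} \left(-3\right) - 119\right) \left(-53\right) = \left(- 3 \sqrt{5} - 119\right) \left(-53\right) = \left(-119 - 3 \sqrt{5}\right) \left(-53\right) = 6307 + 159 \sqrt{5}$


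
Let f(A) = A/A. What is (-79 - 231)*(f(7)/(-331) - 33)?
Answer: 3386440/331 ≈ 10231.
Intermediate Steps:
f(A) = 1
(-79 - 231)*(f(7)/(-331) - 33) = (-79 - 231)*(1/(-331) - 33) = -310*(1*(-1/331) - 33) = -310*(-1/331 - 33) = -310*(-10924/331) = 3386440/331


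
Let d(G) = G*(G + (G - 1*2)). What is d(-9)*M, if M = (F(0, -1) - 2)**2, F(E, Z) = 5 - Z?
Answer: 2880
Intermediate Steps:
M = 16 (M = ((5 - 1*(-1)) - 2)**2 = ((5 + 1) - 2)**2 = (6 - 2)**2 = 4**2 = 16)
d(G) = G*(-2 + 2*G) (d(G) = G*(G + (G - 2)) = G*(G + (-2 + G)) = G*(-2 + 2*G))
d(-9)*M = (2*(-9)*(-1 - 9))*16 = (2*(-9)*(-10))*16 = 180*16 = 2880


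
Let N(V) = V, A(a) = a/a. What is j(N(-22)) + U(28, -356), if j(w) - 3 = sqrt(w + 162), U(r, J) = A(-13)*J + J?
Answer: -709 + 2*sqrt(35) ≈ -697.17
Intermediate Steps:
A(a) = 1
U(r, J) = 2*J (U(r, J) = 1*J + J = J + J = 2*J)
j(w) = 3 + sqrt(162 + w) (j(w) = 3 + sqrt(w + 162) = 3 + sqrt(162 + w))
j(N(-22)) + U(28, -356) = (3 + sqrt(162 - 22)) + 2*(-356) = (3 + sqrt(140)) - 712 = (3 + 2*sqrt(35)) - 712 = -709 + 2*sqrt(35)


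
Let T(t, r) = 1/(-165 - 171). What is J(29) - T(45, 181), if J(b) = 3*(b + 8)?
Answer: 37297/336 ≈ 111.00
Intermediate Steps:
J(b) = 24 + 3*b (J(b) = 3*(8 + b) = 24 + 3*b)
T(t, r) = -1/336 (T(t, r) = 1/(-336) = -1/336)
J(29) - T(45, 181) = (24 + 3*29) - 1*(-1/336) = (24 + 87) + 1/336 = 111 + 1/336 = 37297/336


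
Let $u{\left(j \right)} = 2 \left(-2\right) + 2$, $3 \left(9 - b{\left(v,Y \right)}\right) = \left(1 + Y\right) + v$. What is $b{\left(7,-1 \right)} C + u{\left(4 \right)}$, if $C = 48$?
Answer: $318$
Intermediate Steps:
$b{\left(v,Y \right)} = \frac{26}{3} - \frac{Y}{3} - \frac{v}{3}$ ($b{\left(v,Y \right)} = 9 - \frac{\left(1 + Y\right) + v}{3} = 9 - \frac{1 + Y + v}{3} = 9 - \left(\frac{1}{3} + \frac{Y}{3} + \frac{v}{3}\right) = \frac{26}{3} - \frac{Y}{3} - \frac{v}{3}$)
$u{\left(j \right)} = -2$ ($u{\left(j \right)} = -4 + 2 = -2$)
$b{\left(7,-1 \right)} C + u{\left(4 \right)} = \left(\frac{26}{3} - - \frac{1}{3} - \frac{7}{3}\right) 48 - 2 = \left(\frac{26}{3} + \frac{1}{3} - \frac{7}{3}\right) 48 - 2 = \frac{20}{3} \cdot 48 - 2 = 320 - 2 = 318$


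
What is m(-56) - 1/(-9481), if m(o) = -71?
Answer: -673150/9481 ≈ -71.000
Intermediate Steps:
m(-56) - 1/(-9481) = -71 - 1/(-9481) = -71 - 1*(-1/9481) = -71 + 1/9481 = -673150/9481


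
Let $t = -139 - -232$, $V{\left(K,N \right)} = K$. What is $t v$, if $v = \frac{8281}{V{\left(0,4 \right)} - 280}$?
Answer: $- \frac{110019}{40} \approx -2750.5$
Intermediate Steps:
$t = 93$ ($t = -139 + 232 = 93$)
$v = - \frac{1183}{40}$ ($v = \frac{8281}{0 - 280} = \frac{8281}{-280} = 8281 \left(- \frac{1}{280}\right) = - \frac{1183}{40} \approx -29.575$)
$t v = 93 \left(- \frac{1183}{40}\right) = - \frac{110019}{40}$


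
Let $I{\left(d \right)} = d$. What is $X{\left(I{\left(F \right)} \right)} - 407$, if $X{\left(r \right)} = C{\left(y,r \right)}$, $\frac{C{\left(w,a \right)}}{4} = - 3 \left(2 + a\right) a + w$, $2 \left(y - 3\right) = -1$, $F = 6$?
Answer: $-973$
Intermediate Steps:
$y = \frac{5}{2}$ ($y = 3 + \frac{1}{2} \left(-1\right) = 3 - \frac{1}{2} = \frac{5}{2} \approx 2.5$)
$C{\left(w,a \right)} = 4 w + 4 a \left(-6 - 3 a\right)$ ($C{\left(w,a \right)} = 4 \left(- 3 \left(2 + a\right) a + w\right) = 4 \left(\left(-6 - 3 a\right) a + w\right) = 4 \left(a \left(-6 - 3 a\right) + w\right) = 4 \left(w + a \left(-6 - 3 a\right)\right) = 4 w + 4 a \left(-6 - 3 a\right)$)
$X{\left(r \right)} = 10 - 24 r - 12 r^{2}$ ($X{\left(r \right)} = - 24 r - 12 r^{2} + 4 \cdot \frac{5}{2} = - 24 r - 12 r^{2} + 10 = 10 - 24 r - 12 r^{2}$)
$X{\left(I{\left(F \right)} \right)} - 407 = \left(10 - 144 - 12 \cdot 6^{2}\right) - 407 = \left(10 - 144 - 432\right) - 407 = -566 - 407 = -973$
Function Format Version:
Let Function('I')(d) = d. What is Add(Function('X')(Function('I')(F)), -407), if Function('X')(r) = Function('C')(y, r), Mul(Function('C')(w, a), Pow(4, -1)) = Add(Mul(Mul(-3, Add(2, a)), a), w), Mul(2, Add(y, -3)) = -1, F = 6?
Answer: -973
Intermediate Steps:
y = Rational(5, 2) (y = Add(3, Mul(Rational(1, 2), -1)) = Add(3, Rational(-1, 2)) = Rational(5, 2) ≈ 2.5000)
Function('C')(w, a) = Add(Mul(4, w), Mul(4, a, Add(-6, Mul(-3, a)))) (Function('C')(w, a) = Mul(4, Add(Mul(Mul(-3, Add(2, a)), a), w)) = Mul(4, Add(Mul(Add(-6, Mul(-3, a)), a), w)) = Mul(4, Add(Mul(a, Add(-6, Mul(-3, a))), w)) = Mul(4, Add(w, Mul(a, Add(-6, Mul(-3, a))))) = Add(Mul(4, w), Mul(4, a, Add(-6, Mul(-3, a)))))
Function('X')(r) = Add(10, Mul(-24, r), Mul(-12, Pow(r, 2))) (Function('X')(r) = Add(Mul(-24, r), Mul(-12, Pow(r, 2)), Mul(4, Rational(5, 2))) = Add(Mul(-24, r), Mul(-12, Pow(r, 2)), 10) = Add(10, Mul(-24, r), Mul(-12, Pow(r, 2))))
Add(Function('X')(Function('I')(F)), -407) = Add(Add(10, Mul(-24, 6), Mul(-12, Pow(6, 2))), -407) = Add(Add(10, -144, Mul(-12, 36)), -407) = Add(Add(10, -144, -432), -407) = Add(-566, -407) = -973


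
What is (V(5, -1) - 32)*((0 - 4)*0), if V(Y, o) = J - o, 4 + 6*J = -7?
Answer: 0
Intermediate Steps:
J = -11/6 (J = -2/3 + (1/6)*(-7) = -2/3 - 7/6 = -11/6 ≈ -1.8333)
V(Y, o) = -11/6 - o
(V(5, -1) - 32)*((0 - 4)*0) = ((-11/6 - 1*(-1)) - 32)*((0 - 4)*0) = ((-11/6 + 1) - 32)*(-4*0) = (-5/6 - 32)*0 = -197/6*0 = 0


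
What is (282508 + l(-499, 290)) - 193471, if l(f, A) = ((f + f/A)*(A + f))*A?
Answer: 30437718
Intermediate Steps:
l(f, A) = A*(A + f)*(f + f/A) (l(f, A) = ((A + f)*(f + f/A))*A = A*(A + f)*(f + f/A))
(282508 + l(-499, 290)) - 193471 = (282508 - 499*(290 - 499 + 290**2 + 290*(-499))) - 193471 = (282508 - 499*(290 - 499 + 84100 - 144710)) - 193471 = (282508 - 499*(-60819)) - 193471 = (282508 + 30348681) - 193471 = 30631189 - 193471 = 30437718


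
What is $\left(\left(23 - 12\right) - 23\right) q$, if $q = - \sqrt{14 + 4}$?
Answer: $36 \sqrt{2} \approx 50.912$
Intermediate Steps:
$q = - 3 \sqrt{2}$ ($q = - \sqrt{18} = - 3 \sqrt{2} \approx -4.2426$)
$\left(\left(23 - 12\right) - 23\right) q = \left(\left(23 - 12\right) - 23\right) \left(- 3 \sqrt{2}\right) = \left(11 - 23\right) \left(- 3 \sqrt{2}\right) = - 12 \left(- 3 \sqrt{2}\right) = 36 \sqrt{2}$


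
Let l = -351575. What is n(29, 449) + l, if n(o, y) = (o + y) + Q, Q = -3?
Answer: -351100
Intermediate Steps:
n(o, y) = -3 + o + y (n(o, y) = (o + y) - 3 = -3 + o + y)
n(29, 449) + l = (-3 + 29 + 449) - 351575 = 475 - 351575 = -351100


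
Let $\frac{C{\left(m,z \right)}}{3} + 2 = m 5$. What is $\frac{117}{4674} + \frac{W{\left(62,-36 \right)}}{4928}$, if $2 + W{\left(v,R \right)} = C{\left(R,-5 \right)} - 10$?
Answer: $- \frac{169293}{1919456} \approx -0.088198$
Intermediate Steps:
$C{\left(m,z \right)} = -6 + 15 m$ ($C{\left(m,z \right)} = -6 + 3 m 5 = -6 + 3 \cdot 5 m = -6 + 15 m$)
$W{\left(v,R \right)} = -18 + 15 R$ ($W{\left(v,R \right)} = -2 + \left(\left(-6 + 15 R\right) - 10\right) = -2 + \left(-16 + 15 R\right) = -18 + 15 R$)
$\frac{117}{4674} + \frac{W{\left(62,-36 \right)}}{4928} = \frac{117}{4674} + \frac{-18 + 15 \left(-36\right)}{4928} = 117 \cdot \frac{1}{4674} + \left(-18 - 540\right) \frac{1}{4928} = \frac{39}{1558} - \frac{279}{2464} = - \frac{169293}{1919456}$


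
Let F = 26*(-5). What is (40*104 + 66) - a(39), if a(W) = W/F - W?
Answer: 42653/10 ≈ 4265.3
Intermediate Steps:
F = -130
a(W) = -131*W/130 (a(W) = W/(-130) - W = W*(-1/130) - W = -W/130 - W = -131*W/130)
(40*104 + 66) - a(39) = (40*104 + 66) - (-131)*39/130 = (4160 + 66) - 1*(-393/10) = 4226 + 393/10 = 42653/10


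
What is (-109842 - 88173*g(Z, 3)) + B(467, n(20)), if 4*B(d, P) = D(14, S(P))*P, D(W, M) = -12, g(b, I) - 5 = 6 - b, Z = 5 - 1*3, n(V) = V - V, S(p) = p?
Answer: -903399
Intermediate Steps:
n(V) = 0
Z = 2 (Z = 5 - 3 = 2)
g(b, I) = 11 - b (g(b, I) = 5 + (6 - b) = 11 - b)
B(d, P) = -3*P (B(d, P) = (-12*P)/4 = -3*P)
(-109842 - 88173*g(Z, 3)) + B(467, n(20)) = (-109842 - 88173*(11 - 1*2)) - 3*0 = (-109842 - 88173*(11 - 2)) + 0 = (-109842 - 88173*9) + 0 = (-109842 - 793557) + 0 = -903399 + 0 = -903399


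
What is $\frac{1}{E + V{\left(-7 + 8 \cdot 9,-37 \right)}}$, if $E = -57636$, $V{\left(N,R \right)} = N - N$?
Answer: $- \frac{1}{57636} \approx -1.735 \cdot 10^{-5}$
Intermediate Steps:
$V{\left(N,R \right)} = 0$
$\frac{1}{E + V{\left(-7 + 8 \cdot 9,-37 \right)}} = \frac{1}{-57636 + 0} = \frac{1}{-57636} = - \frac{1}{57636}$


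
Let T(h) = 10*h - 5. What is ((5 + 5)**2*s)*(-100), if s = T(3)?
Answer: -250000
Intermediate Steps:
T(h) = -5 + 10*h
s = 25 (s = -5 + 10*3 = -5 + 30 = 25)
((5 + 5)**2*s)*(-100) = ((5 + 5)**2*25)*(-100) = (10**2*25)*(-100) = (100*25)*(-100) = 2500*(-100) = -250000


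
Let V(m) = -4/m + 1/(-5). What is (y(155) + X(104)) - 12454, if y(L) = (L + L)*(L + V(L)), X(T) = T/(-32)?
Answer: 142091/4 ≈ 35523.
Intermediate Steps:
V(m) = -⅕ - 4/m (V(m) = -4/m + 1*(-⅕) = -4/m - ⅕ = -⅕ - 4/m)
X(T) = -T/32 (X(T) = T*(-1/32) = -T/32)
y(L) = 2*L*(L + (-20 - L)/(5*L)) (y(L) = (L + L)*(L + (-20 - L)/(5*L)) = (2*L)*(L + (-20 - L)/(5*L)) = 2*L*(L + (-20 - L)/(5*L)))
(y(155) + X(104)) - 12454 = ((-8 + 2*155² - ⅖*155) - 1/32*104) - 12454 = ((-8 + 2*24025 - 62) - 13/4) - 12454 = ((-8 + 48050 - 62) - 13/4) - 12454 = (47980 - 13/4) - 12454 = 191907/4 - 12454 = 142091/4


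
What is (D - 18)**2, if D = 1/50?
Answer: 808201/2500 ≈ 323.28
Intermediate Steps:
D = 1/50 ≈ 0.020000
(D - 18)**2 = (1/50 - 18)**2 = (-899/50)**2 = 808201/2500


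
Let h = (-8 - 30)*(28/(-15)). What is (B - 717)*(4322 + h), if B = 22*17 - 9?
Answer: -23194688/15 ≈ -1.5463e+6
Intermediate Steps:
B = 365 (B = 374 - 9 = 365)
h = 1064/15 (h = -1064*(-1)/15 = -38*(-28/15) = 1064/15 ≈ 70.933)
(B - 717)*(4322 + h) = (365 - 717)*(4322 + 1064/15) = -352*65894/15 = -23194688/15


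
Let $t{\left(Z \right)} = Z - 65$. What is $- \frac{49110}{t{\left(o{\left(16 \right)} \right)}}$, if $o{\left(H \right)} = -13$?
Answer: $\frac{8185}{13} \approx 629.62$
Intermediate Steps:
$t{\left(Z \right)} = -65 + Z$ ($t{\left(Z \right)} = Z - 65 = -65 + Z$)
$- \frac{49110}{t{\left(o{\left(16 \right)} \right)}} = - \frac{49110}{-65 - 13} = - \frac{49110}{-78} = \left(-49110\right) \left(- \frac{1}{78}\right) = \frac{8185}{13}$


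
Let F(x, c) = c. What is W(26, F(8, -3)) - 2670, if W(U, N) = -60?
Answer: -2730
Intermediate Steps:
W(26, F(8, -3)) - 2670 = -60 - 2670 = -2730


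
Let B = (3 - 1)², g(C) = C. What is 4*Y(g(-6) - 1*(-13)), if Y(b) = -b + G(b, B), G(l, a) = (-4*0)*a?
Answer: -28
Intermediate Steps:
B = 4 (B = 2² = 4)
G(l, a) = 0 (G(l, a) = 0*a = 0)
Y(b) = -b (Y(b) = -b + 0 = -b)
4*Y(g(-6) - 1*(-13)) = 4*(-(-6 - 1*(-13))) = 4*(-(-6 + 13)) = 4*(-1*7) = 4*(-7) = -28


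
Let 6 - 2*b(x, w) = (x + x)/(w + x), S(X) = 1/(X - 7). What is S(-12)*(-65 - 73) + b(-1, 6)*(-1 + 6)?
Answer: 442/19 ≈ 23.263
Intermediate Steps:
S(X) = 1/(-7 + X)
b(x, w) = 3 - x/(w + x) (b(x, w) = 3 - (x + x)/(2*(w + x)) = 3 - 2*x/(2*(w + x)) = 3 - x/(w + x))
S(-12)*(-65 - 73) + b(-1, 6)*(-1 + 6) = (-65 - 73)/(-7 - 12) + ((2*(-1) + 3*6)/(6 - 1))*(-1 + 6) = -138/(-19) + ((-2 + 18)/5)*5 = -1/19*(-138) + ((⅕)*16)*5 = 138/19 + (16/5)*5 = 138/19 + 16 = 442/19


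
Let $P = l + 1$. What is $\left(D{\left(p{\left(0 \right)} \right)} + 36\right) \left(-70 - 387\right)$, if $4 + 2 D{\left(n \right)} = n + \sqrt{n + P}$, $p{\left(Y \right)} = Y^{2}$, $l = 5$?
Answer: $-15538 - \frac{457 \sqrt{6}}{2} \approx -16098.0$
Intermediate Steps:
$P = 6$ ($P = 5 + 1 = 6$)
$D{\left(n \right)} = -2 + \frac{n}{2} + \frac{\sqrt{6 + n}}{2}$ ($D{\left(n \right)} = -2 + \frac{n + \sqrt{n + 6}}{2} = -2 + \frac{n + \sqrt{6 + n}}{2} = -2 + \left(\frac{n}{2} + \frac{\sqrt{6 + n}}{2}\right) = -2 + \frac{n}{2} + \frac{\sqrt{6 + n}}{2}$)
$\left(D{\left(p{\left(0 \right)} \right)} + 36\right) \left(-70 - 387\right) = \left(\left(-2 + \frac{0^{2}}{2} + \frac{\sqrt{6 + 0^{2}}}{2}\right) + 36\right) \left(-70 - 387\right) = \left(\left(-2 + \frac{1}{2} \cdot 0 + \frac{\sqrt{6 + 0}}{2}\right) + 36\right) \left(-457\right) = \left(\left(-2 + 0 + \frac{\sqrt{6}}{2}\right) + 36\right) \left(-457\right) = \left(\left(-2 + \frac{\sqrt{6}}{2}\right) + 36\right) \left(-457\right) = \left(34 + \frac{\sqrt{6}}{2}\right) \left(-457\right) = -15538 - \frac{457 \sqrt{6}}{2}$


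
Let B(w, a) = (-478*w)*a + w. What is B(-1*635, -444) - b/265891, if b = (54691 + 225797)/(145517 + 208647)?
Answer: -3172741566616401727/23542255031 ≈ -1.3477e+8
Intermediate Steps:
b = 70122/88541 (b = 280488/354164 = 280488*(1/354164) = 70122/88541 ≈ 0.79197)
B(w, a) = w - 478*a*w (B(w, a) = -478*a*w + w = w - 478*a*w)
B(-1*635, -444) - b/265891 = (-1*635)*(1 - 478*(-444)) - 70122/(88541*265891) = -635*(1 + 212232) - 70122/(88541*265891) = -635*212233 - 1*70122/23542255031 = -134767955 - 70122/23542255031 = -3172741566616401727/23542255031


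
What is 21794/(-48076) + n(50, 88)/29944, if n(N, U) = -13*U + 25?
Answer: -10388185/21170408 ≈ -0.49069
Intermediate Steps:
n(N, U) = 25 - 13*U
21794/(-48076) + n(50, 88)/29944 = 21794/(-48076) + (25 - 13*88)/29944 = 21794*(-1/48076) + (25 - 1144)*(1/29944) = -641/1414 - 1119*1/29944 = -641/1414 - 1119/29944 = -10388185/21170408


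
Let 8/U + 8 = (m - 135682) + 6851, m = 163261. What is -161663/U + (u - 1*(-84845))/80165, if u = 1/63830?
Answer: -7118629391865277973/10233863900 ≈ -6.9560e+8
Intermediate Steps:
U = 4/17211 (U = 8/(-8 + ((163261 - 135682) + 6851)) = 8/(-8 + (27579 + 6851)) = 8/(-8 + 34430) = 8/34422 = 8*(1/34422) = 4/17211 ≈ 0.00023241)
u = 1/63830 ≈ 1.5667e-5
-161663/U + (u - 1*(-84845))/80165 = -161663/4/17211 + (1/63830 - 1*(-84845))/80165 = -161663*17211/4 + (1/63830 + 84845)*(1/80165) = -2782381893/4 + (5415656351/63830)*(1/80165) = -2782381893/4 + 5415656351/5116931950 = -7118629391865277973/10233863900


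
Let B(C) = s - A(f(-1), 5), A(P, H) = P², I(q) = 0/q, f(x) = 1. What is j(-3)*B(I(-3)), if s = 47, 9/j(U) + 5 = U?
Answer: -207/4 ≈ -51.750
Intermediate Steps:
j(U) = 9/(-5 + U)
I(q) = 0
B(C) = 46 (B(C) = 47 - 1*1² = 47 - 1*1 = 47 - 1 = 46)
j(-3)*B(I(-3)) = (9/(-5 - 3))*46 = (9/(-8))*46 = (9*(-⅛))*46 = -9/8*46 = -207/4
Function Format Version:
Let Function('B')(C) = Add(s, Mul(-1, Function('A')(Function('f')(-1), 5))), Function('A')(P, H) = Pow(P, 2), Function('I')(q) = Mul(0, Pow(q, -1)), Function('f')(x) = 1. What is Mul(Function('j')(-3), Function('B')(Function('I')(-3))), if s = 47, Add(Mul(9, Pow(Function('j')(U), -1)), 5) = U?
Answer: Rational(-207, 4) ≈ -51.750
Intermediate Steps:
Function('j')(U) = Mul(9, Pow(Add(-5, U), -1))
Function('I')(q) = 0
Function('B')(C) = 46 (Function('B')(C) = Add(47, Mul(-1, Pow(1, 2))) = Add(47, Mul(-1, 1)) = Add(47, -1) = 46)
Mul(Function('j')(-3), Function('B')(Function('I')(-3))) = Mul(Mul(9, Pow(Add(-5, -3), -1)), 46) = Mul(Mul(9, Pow(-8, -1)), 46) = Mul(Mul(9, Rational(-1, 8)), 46) = Mul(Rational(-9, 8), 46) = Rational(-207, 4)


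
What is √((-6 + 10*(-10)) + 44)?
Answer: I*√62 ≈ 7.874*I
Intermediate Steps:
√((-6 + 10*(-10)) + 44) = √((-6 - 100) + 44) = √(-106 + 44) = √(-62) = I*√62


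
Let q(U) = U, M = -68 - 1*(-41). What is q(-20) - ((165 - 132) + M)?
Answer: -26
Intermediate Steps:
M = -27 (M = -68 + 41 = -27)
q(-20) - ((165 - 132) + M) = -20 - ((165 - 132) - 27) = -20 - (33 - 27) = -20 - 1*6 = -20 - 6 = -26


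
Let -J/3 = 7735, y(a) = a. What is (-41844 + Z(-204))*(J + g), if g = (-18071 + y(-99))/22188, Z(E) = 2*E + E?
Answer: 1821683331980/1849 ≈ 9.8523e+8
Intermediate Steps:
Z(E) = 3*E
J = -23205 (J = -3*7735 = -23205)
g = -9085/11094 (g = (-18071 - 99)/22188 = -18170*1/22188 = -9085/11094 ≈ -0.81891)
(-41844 + Z(-204))*(J + g) = (-41844 + 3*(-204))*(-23205 - 9085/11094) = (-41844 - 612)*(-257445355/11094) = -42456*(-257445355/11094) = 1821683331980/1849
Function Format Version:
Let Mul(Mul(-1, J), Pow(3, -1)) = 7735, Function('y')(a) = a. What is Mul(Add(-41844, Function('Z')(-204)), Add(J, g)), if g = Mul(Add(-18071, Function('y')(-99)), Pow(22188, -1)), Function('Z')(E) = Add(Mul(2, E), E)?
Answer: Rational(1821683331980, 1849) ≈ 9.8523e+8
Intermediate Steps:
Function('Z')(E) = Mul(3, E)
J = -23205 (J = Mul(-3, 7735) = -23205)
g = Rational(-9085, 11094) (g = Mul(Add(-18071, -99), Pow(22188, -1)) = Mul(-18170, Rational(1, 22188)) = Rational(-9085, 11094) ≈ -0.81891)
Mul(Add(-41844, Function('Z')(-204)), Add(J, g)) = Mul(Add(-41844, Mul(3, -204)), Add(-23205, Rational(-9085, 11094))) = Mul(Add(-41844, -612), Rational(-257445355, 11094)) = Mul(-42456, Rational(-257445355, 11094)) = Rational(1821683331980, 1849)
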